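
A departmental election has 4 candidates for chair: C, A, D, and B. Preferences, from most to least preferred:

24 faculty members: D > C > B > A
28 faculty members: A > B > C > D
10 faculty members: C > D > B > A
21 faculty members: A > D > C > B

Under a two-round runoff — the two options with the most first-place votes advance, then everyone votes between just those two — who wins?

A

Round 1 first-place votes: C 10, A 49, D 24, B 0.
A and D advance.
Runoff: A is preferred to D by 49 voters; D by 34.
A wins the runoff.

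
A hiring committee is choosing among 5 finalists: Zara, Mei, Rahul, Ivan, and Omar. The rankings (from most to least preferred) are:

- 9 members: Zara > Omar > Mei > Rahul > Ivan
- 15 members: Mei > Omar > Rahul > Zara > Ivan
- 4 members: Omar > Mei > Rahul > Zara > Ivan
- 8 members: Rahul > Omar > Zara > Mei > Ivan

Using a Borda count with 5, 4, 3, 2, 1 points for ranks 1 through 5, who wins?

Zara: 9·5 + 15·2 + 4·2 + 8·3 = 107
Mei: 9·3 + 15·5 + 4·4 + 8·2 = 134
Rahul: 9·2 + 15·3 + 4·3 + 8·5 = 115
Ivan: 9·1 + 15·1 + 4·1 + 8·1 = 36
Omar: 9·4 + 15·4 + 4·5 + 8·4 = 148
Omar has the highest Borda score (148).

Omar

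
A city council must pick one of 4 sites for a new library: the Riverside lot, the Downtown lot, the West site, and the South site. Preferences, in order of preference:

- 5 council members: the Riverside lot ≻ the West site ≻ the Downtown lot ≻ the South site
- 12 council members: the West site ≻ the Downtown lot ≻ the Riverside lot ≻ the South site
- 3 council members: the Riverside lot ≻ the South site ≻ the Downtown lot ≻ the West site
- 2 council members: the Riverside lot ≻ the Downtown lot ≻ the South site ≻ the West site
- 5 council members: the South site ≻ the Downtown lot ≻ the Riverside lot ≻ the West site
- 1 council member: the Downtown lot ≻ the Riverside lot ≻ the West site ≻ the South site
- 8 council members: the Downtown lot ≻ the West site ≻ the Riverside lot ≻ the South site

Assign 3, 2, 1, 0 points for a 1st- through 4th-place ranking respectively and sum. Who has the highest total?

the Riverside lot: 5·3 + 12·1 + 3·3 + 2·3 + 5·1 + 1·2 + 8·1 = 57
the Downtown lot: 5·1 + 12·2 + 3·1 + 2·2 + 5·2 + 1·3 + 8·3 = 73
the West site: 5·2 + 12·3 + 3·0 + 2·0 + 5·0 + 1·1 + 8·2 = 63
the South site: 5·0 + 12·0 + 3·2 + 2·1 + 5·3 + 1·0 + 8·0 = 23
the Downtown lot has the highest Borda score (73).

the Downtown lot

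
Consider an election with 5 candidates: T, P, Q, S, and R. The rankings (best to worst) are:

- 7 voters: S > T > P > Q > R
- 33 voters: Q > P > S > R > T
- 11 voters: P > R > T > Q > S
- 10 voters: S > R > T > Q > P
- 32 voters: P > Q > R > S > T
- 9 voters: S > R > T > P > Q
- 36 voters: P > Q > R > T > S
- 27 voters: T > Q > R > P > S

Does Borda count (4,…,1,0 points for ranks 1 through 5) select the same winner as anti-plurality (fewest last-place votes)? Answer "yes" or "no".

Borda — scores: T 225, P 465, Q 445, S 202, R 313. Winner: P.
Anti-plurality — last-place votes: T 65, P 10, Q 9, S 74, R 7. Winner: R.
The two methods disagree.

no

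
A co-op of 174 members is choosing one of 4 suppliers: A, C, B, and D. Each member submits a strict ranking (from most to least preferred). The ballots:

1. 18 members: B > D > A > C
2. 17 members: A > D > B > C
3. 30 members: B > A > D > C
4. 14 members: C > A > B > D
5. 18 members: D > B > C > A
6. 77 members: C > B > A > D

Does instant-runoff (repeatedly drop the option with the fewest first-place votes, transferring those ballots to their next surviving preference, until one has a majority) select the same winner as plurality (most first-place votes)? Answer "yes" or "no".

yes

Instant-runoff — R1 A 17, C 91, B 48, D 18 (C winner). Winner: C.
Plurality — first-place votes: A 17, C 91, B 48, D 18. Winner: C.
The two methods agree.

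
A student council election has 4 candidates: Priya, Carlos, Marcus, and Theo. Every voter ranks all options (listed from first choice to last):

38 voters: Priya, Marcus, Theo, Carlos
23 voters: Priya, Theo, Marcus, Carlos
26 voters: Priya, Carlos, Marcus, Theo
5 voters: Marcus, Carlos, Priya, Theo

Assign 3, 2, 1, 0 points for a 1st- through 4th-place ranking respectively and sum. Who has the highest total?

Priya

Priya: 38·3 + 23·3 + 26·3 + 5·1 = 266
Carlos: 38·0 + 23·0 + 26·2 + 5·2 = 62
Marcus: 38·2 + 23·1 + 26·1 + 5·3 = 140
Theo: 38·1 + 23·2 + 26·0 + 5·0 = 84
Priya has the highest Borda score (266).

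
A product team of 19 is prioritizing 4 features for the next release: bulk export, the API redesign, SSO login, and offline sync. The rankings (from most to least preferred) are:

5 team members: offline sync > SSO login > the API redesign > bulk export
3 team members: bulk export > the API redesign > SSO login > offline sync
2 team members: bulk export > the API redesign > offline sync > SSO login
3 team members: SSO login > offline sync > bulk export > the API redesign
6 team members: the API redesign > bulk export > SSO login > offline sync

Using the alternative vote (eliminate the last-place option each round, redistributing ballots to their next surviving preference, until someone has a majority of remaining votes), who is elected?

Round 1: bulk export 5, the API redesign 6, SSO login 3, offline sync 5. Eliminate SSO login.
Round 2: bulk export 5, the API redesign 6, offline sync 8. Eliminate bulk export.
Round 3: the API redesign 11, offline sync 8. The API redesign has a majority.

the API redesign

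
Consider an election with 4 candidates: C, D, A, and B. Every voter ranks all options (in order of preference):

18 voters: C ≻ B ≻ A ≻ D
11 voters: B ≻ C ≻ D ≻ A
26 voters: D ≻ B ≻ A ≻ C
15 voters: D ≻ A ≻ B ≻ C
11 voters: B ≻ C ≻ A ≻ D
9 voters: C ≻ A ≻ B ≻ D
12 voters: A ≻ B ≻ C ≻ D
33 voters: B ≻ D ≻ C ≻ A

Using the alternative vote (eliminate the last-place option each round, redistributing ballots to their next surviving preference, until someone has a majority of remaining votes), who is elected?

Round 1: C 27, D 41, A 12, B 55. Eliminate A.
Round 2: C 27, D 41, B 67. Eliminate C.
Round 3: D 41, B 94. B has a majority.

B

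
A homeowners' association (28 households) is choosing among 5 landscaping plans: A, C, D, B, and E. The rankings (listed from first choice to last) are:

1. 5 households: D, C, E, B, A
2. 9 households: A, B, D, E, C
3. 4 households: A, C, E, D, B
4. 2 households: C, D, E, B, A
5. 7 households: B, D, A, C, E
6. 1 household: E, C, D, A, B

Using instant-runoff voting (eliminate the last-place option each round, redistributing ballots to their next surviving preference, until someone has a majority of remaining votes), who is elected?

D

Round 1: A 13, C 2, D 5, B 7, E 1. Eliminate E.
Round 2: A 13, C 3, D 5, B 7. Eliminate C.
Round 3: A 13, D 8, B 7. Eliminate B.
Round 4: A 13, D 15. D has a majority.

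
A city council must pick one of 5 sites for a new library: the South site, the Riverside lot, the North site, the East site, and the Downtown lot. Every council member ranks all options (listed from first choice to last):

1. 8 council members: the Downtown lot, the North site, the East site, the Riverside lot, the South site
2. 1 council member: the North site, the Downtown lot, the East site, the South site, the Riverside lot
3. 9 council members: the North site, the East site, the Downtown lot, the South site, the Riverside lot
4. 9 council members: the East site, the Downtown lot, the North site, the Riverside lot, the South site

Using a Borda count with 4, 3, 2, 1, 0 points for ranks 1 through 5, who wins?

the North site

the South site: 8·0 + 1·1 + 9·1 + 9·0 = 10
the Riverside lot: 8·1 + 1·0 + 9·0 + 9·1 = 17
the North site: 8·3 + 1·4 + 9·4 + 9·2 = 82
the East site: 8·2 + 1·2 + 9·3 + 9·4 = 81
the Downtown lot: 8·4 + 1·3 + 9·2 + 9·3 = 80
the North site has the highest Borda score (82).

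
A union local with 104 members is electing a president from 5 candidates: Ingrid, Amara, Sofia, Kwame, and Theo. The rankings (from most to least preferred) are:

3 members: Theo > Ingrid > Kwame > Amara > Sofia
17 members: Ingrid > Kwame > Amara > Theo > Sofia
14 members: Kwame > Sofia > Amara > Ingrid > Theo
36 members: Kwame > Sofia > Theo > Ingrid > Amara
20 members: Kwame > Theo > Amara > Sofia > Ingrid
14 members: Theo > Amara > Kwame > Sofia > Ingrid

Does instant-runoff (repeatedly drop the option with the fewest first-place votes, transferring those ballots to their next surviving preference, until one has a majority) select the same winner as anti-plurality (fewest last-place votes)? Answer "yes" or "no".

Instant-runoff — R1 Ingrid 17, Amara 0, Sofia 0, Kwame 70, Theo 17 (Kwame winner). Winner: Kwame.
Anti-plurality — last-place votes: Ingrid 34, Amara 36, Sofia 20, Kwame 0, Theo 14. Winner: Kwame.
The two methods agree.

yes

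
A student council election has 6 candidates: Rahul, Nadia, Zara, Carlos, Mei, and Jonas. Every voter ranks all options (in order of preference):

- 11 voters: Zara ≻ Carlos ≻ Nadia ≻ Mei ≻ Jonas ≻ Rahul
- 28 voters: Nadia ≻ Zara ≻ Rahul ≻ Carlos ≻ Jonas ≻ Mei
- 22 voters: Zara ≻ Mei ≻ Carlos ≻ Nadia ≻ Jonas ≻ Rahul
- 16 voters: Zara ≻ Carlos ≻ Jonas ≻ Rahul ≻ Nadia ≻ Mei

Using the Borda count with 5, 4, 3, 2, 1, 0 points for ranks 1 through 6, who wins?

Zara

Rahul: 11·0 + 28·3 + 22·0 + 16·2 = 116
Nadia: 11·3 + 28·5 + 22·2 + 16·1 = 233
Zara: 11·5 + 28·4 + 22·5 + 16·5 = 357
Carlos: 11·4 + 28·2 + 22·3 + 16·4 = 230
Mei: 11·2 + 28·0 + 22·4 + 16·0 = 110
Jonas: 11·1 + 28·1 + 22·1 + 16·3 = 109
Zara has the highest Borda score (357).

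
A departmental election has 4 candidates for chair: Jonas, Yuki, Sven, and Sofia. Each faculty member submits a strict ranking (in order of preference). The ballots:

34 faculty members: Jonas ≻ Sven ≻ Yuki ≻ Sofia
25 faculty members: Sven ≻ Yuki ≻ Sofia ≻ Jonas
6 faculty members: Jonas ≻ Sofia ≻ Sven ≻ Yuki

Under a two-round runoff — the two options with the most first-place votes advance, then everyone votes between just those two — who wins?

Round 1 first-place votes: Jonas 40, Yuki 0, Sven 25, Sofia 0.
Jonas and Sven advance.
Runoff: Jonas is preferred to Sven by 40 voters; Sven by 25.
Jonas wins the runoff.

Jonas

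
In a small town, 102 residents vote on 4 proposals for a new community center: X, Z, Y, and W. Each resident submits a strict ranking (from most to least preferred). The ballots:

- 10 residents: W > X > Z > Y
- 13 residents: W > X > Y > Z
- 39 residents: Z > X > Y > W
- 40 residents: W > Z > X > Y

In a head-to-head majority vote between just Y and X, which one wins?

X

Voters preferring Y to X: 0; preferring X to Y: 102.
X wins the head-to-head.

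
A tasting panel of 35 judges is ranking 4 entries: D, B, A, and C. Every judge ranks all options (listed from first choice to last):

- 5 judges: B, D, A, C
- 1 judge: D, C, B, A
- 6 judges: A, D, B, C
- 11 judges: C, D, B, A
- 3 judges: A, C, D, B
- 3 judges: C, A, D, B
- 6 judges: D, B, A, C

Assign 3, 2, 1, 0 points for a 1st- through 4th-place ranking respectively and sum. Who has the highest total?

D: 5·2 + 1·3 + 6·2 + 11·2 + 3·1 + 3·1 + 6·3 = 71
B: 5·3 + 1·1 + 6·1 + 11·1 + 3·0 + 3·0 + 6·2 = 45
A: 5·1 + 1·0 + 6·3 + 11·0 + 3·3 + 3·2 + 6·1 = 44
C: 5·0 + 1·2 + 6·0 + 11·3 + 3·2 + 3·3 + 6·0 = 50
D has the highest Borda score (71).

D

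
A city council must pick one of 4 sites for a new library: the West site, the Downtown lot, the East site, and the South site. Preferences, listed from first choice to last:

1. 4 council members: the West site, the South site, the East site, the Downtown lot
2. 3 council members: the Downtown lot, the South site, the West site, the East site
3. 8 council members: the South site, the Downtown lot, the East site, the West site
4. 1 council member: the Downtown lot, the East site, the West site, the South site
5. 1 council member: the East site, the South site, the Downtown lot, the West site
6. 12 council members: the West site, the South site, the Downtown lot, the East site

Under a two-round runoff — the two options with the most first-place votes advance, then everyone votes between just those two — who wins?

the West site

Round 1 first-place votes: the West site 16, the Downtown lot 4, the East site 1, the South site 8.
the West site and the South site advance.
Runoff: the West site is preferred to the South site by 17 voters; the South site by 12.
the West site wins the runoff.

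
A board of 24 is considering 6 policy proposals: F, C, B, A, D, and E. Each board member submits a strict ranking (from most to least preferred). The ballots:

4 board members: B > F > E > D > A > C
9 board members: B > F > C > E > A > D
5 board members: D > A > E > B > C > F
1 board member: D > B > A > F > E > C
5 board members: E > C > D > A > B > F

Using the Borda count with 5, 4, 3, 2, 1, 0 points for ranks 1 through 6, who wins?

F: 4·4 + 9·4 + 5·0 + 1·2 + 5·0 = 54
C: 4·0 + 9·3 + 5·1 + 1·0 + 5·4 = 52
B: 4·5 + 9·5 + 5·2 + 1·4 + 5·1 = 84
A: 4·1 + 9·1 + 5·4 + 1·3 + 5·2 = 46
D: 4·2 + 9·0 + 5·5 + 1·5 + 5·3 = 53
E: 4·3 + 9·2 + 5·3 + 1·1 + 5·5 = 71
B has the highest Borda score (84).

B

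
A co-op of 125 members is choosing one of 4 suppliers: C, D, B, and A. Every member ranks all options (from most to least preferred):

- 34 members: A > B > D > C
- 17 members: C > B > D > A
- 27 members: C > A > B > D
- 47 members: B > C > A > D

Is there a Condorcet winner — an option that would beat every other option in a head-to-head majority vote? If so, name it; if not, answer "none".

B vs C: 81–44 for B.
B vs D: 125–0 for B.
B vs A: 64–61 for B.
B beats every other option head-to-head.

B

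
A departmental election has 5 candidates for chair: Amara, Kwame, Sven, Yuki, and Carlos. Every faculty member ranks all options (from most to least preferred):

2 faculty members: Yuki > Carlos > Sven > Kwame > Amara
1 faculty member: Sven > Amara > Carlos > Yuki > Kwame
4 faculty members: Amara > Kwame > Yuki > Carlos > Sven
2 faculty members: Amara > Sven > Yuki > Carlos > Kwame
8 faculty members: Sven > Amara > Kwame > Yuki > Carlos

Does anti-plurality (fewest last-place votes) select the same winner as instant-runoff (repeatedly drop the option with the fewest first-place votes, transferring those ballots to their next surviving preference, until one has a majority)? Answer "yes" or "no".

no

Anti-plurality — last-place votes: Amara 2, Kwame 3, Sven 4, Yuki 0, Carlos 8. Winner: Yuki.
Instant-runoff — R1 Amara 6, Kwame 0, Sven 9, Yuki 2, Carlos 0 (Sven winner). Winner: Sven.
The two methods disagree.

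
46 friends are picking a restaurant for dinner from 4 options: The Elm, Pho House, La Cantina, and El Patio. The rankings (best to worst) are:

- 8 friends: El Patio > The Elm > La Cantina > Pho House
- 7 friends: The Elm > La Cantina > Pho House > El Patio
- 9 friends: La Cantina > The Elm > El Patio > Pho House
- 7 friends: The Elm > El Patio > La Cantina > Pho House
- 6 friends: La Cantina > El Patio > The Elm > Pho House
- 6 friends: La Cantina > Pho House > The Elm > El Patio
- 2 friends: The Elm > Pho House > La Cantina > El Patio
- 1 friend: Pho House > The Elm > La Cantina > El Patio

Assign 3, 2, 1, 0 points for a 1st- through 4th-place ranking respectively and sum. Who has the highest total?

The Elm

The Elm: 8·2 + 7·3 + 9·2 + 7·3 + 6·1 + 6·1 + 2·3 + 1·2 = 96
Pho House: 8·0 + 7·1 + 9·0 + 7·0 + 6·0 + 6·2 + 2·2 + 1·3 = 26
La Cantina: 8·1 + 7·2 + 9·3 + 7·1 + 6·3 + 6·3 + 2·1 + 1·1 = 95
El Patio: 8·3 + 7·0 + 9·1 + 7·2 + 6·2 + 6·0 + 2·0 + 1·0 = 59
The Elm has the highest Borda score (96).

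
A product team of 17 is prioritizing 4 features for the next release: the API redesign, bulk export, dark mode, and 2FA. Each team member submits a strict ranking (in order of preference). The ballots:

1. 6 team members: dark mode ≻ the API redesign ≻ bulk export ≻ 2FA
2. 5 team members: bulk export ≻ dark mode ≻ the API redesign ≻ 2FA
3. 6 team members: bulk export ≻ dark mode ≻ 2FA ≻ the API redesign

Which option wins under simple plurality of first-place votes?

bulk export

First-place votes: the API redesign 0, bulk export 11, dark mode 6, 2FA 0.
bulk export has the most first-place votes.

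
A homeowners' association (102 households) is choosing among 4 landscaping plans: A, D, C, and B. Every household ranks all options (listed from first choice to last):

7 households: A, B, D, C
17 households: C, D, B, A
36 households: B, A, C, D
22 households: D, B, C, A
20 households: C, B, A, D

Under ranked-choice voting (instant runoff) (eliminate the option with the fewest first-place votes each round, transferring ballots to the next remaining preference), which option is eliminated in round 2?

Round 1: A 7, D 22, C 37, B 36. Eliminate A.
Round 2: D 22, C 37, B 43. Eliminate D.

D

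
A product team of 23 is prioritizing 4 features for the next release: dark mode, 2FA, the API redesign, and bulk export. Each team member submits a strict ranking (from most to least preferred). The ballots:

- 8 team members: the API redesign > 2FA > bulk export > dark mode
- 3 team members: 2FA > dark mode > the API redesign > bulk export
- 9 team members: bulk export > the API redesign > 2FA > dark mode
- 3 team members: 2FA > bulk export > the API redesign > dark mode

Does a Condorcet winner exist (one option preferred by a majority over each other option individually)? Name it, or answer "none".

Checking pairwise contests:
2FA beats dark mode 23–0.
the API redesign beats 2FA 17–6.
bulk export beats the API redesign 12–11.
2FA beats bulk export 14–9.
Every option loses at least one head-to-head, so there is no Condorcet winner.

none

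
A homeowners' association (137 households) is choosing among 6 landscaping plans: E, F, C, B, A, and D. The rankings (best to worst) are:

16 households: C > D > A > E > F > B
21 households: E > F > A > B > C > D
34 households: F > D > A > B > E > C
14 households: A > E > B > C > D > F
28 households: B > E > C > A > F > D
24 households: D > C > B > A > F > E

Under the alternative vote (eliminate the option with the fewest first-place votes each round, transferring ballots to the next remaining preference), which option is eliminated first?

A

Round 1: E 21, F 34, C 16, B 28, A 14, D 24. Eliminate A.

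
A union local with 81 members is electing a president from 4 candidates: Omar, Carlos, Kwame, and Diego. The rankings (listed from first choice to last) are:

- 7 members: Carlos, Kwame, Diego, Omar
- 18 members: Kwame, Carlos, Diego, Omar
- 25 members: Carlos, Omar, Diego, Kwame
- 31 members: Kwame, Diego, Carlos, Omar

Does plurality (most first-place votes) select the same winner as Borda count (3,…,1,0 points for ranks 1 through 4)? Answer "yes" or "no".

Plurality — first-place votes: Omar 0, Carlos 32, Kwame 49, Diego 0. Winner: Kwame.
Borda — scores: Omar 50, Carlos 163, Kwame 161, Diego 112. Winner: Carlos.
The two methods disagree.

no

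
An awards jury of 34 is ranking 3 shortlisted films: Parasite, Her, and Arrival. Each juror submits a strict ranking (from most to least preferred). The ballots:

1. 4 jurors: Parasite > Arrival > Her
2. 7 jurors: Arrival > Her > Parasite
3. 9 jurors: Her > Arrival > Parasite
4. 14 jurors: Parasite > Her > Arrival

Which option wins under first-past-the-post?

First-place votes: Parasite 18, Her 9, Arrival 7.
Parasite has the most first-place votes.

Parasite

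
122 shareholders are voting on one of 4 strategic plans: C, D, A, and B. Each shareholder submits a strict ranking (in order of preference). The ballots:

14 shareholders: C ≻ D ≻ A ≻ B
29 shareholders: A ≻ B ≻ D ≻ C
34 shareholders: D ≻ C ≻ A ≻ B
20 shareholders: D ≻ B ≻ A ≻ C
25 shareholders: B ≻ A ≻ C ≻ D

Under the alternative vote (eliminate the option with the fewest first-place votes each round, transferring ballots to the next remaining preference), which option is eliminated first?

Round 1: C 14, D 54, A 29, B 25. Eliminate C.

C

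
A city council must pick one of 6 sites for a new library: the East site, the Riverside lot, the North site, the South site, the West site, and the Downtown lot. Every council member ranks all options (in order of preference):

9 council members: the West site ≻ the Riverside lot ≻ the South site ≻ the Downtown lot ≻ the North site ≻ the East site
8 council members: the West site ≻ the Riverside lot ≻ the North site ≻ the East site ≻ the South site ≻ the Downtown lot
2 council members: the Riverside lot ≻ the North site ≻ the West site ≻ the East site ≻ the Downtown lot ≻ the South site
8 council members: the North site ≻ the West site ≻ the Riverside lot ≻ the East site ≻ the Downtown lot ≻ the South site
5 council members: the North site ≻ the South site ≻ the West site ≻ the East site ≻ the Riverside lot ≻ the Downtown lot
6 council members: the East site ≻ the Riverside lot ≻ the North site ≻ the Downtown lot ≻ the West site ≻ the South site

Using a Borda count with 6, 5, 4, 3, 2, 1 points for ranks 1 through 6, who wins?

the East site: 9·1 + 8·3 + 2·3 + 8·3 + 5·3 + 6·6 = 114
the Riverside lot: 9·5 + 8·5 + 2·6 + 8·4 + 5·2 + 6·5 = 169
the North site: 9·2 + 8·4 + 2·5 + 8·6 + 5·6 + 6·4 = 162
the South site: 9·4 + 8·2 + 2·1 + 8·1 + 5·5 + 6·1 = 93
the West site: 9·6 + 8·6 + 2·4 + 8·5 + 5·4 + 6·2 = 182
the Downtown lot: 9·3 + 8·1 + 2·2 + 8·2 + 5·1 + 6·3 = 78
the West site has the highest Borda score (182).

the West site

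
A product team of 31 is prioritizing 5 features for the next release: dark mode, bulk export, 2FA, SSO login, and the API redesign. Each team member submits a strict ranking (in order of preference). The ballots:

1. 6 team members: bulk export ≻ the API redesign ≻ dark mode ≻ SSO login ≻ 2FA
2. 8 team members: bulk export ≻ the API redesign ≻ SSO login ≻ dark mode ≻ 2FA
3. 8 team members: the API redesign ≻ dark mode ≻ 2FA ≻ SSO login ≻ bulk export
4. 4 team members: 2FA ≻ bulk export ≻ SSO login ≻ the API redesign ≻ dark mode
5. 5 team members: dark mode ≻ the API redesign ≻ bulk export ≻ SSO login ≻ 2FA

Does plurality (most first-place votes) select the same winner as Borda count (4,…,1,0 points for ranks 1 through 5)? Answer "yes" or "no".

no

Plurality — first-place votes: dark mode 5, bulk export 14, 2FA 4, SSO login 0, the API redesign 8. Winner: bulk export.
Borda — scores: dark mode 64, bulk export 78, 2FA 32, SSO login 43, the API redesign 93. Winner: the API redesign.
The two methods disagree.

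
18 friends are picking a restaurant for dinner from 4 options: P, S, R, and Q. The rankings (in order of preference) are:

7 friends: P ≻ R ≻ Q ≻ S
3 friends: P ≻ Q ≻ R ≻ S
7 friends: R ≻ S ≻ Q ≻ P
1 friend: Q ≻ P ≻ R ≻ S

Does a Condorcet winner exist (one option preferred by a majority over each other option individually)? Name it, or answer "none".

P

P vs S: 11–7 for P.
P vs R: 11–7 for P.
P vs Q: 10–8 for P.
P beats every other option head-to-head.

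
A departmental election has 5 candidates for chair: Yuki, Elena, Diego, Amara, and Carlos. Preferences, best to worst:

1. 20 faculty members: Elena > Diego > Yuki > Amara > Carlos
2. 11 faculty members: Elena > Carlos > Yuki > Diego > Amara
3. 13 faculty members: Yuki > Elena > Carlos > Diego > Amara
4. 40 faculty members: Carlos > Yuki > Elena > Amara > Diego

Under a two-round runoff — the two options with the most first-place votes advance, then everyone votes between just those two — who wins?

Round 1 first-place votes: Yuki 13, Elena 31, Diego 0, Amara 0, Carlos 40.
Carlos and Elena advance.
Runoff: Carlos is preferred to Elena by 40 voters; Elena by 44.
Elena wins the runoff.

Elena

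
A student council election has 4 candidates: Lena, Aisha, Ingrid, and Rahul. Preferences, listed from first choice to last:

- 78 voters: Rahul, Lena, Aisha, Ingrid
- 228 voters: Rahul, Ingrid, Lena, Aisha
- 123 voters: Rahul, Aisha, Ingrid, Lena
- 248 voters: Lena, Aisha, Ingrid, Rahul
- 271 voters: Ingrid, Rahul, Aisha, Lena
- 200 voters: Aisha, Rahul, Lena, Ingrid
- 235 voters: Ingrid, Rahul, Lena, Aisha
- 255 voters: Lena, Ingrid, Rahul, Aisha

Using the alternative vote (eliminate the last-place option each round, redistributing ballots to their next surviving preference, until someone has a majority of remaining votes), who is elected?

Round 1: Lena 503, Aisha 200, Ingrid 506, Rahul 429. Eliminate Aisha.
Round 2: Lena 503, Ingrid 506, Rahul 629. Eliminate Lena.
Round 3: Ingrid 1009, Rahul 629. Ingrid has a majority.

Ingrid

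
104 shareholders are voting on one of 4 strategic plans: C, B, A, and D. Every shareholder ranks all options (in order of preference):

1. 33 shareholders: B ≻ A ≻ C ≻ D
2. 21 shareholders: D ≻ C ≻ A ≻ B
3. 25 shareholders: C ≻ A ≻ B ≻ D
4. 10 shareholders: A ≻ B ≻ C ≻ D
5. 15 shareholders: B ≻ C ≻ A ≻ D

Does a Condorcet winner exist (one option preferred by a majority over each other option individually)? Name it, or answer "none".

Checking pairwise contests:
B beats C 58–46.
A beats B 56–48.
C beats A 61–43.
C beats D 83–21.
Every option loses at least one head-to-head, so there is no Condorcet winner.

none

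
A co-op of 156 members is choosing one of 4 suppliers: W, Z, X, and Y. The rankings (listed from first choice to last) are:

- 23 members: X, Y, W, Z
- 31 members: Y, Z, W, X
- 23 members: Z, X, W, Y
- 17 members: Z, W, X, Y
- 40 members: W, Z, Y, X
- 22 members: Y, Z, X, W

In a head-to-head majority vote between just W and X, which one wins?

W

Voters preferring W to X: 88; preferring X to W: 68.
W wins the head-to-head.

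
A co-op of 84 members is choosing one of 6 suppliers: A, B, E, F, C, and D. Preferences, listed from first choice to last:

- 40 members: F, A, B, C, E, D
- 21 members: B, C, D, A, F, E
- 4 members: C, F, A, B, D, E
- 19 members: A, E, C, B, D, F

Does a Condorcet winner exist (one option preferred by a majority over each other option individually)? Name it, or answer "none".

Checking pairwise contests:
F beats A 44–40.
A beats B 63–21.
A beats E 84–0.
C beats F 44–40.
A beats C 59–25.
A beats D 63–21.
Every option loses at least one head-to-head, so there is no Condorcet winner.

none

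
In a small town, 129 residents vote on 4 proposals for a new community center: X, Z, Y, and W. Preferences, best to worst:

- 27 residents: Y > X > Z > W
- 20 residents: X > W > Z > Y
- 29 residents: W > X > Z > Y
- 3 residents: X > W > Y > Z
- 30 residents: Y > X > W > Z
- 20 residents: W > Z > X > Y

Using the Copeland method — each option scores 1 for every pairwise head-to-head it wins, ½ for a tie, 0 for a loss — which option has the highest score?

X

X: beats Z, Y, and W → score 3.
Z: beats Y; loses to X and W → score 1.
Y: loses to X, Z, and W → score 0.
W: beats Z and Y; loses to X → score 2.
X has the best pairwise record.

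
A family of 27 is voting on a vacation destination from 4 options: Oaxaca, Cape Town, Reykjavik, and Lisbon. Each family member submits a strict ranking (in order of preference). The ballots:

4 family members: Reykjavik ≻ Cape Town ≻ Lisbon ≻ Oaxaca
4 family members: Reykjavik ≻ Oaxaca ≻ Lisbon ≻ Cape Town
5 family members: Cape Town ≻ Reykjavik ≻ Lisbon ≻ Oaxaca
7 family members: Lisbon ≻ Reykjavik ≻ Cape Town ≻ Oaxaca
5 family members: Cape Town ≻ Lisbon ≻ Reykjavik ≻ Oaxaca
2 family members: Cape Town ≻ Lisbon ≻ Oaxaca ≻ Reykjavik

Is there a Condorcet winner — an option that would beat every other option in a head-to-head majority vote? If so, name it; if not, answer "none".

none

Checking pairwise contests:
Cape Town beats Oaxaca 23–4.
Reykjavik beats Cape Town 15–12.
Lisbon beats Reykjavik 14–13.
Cape Town beats Lisbon 16–11.
Every option loses at least one head-to-head, so there is no Condorcet winner.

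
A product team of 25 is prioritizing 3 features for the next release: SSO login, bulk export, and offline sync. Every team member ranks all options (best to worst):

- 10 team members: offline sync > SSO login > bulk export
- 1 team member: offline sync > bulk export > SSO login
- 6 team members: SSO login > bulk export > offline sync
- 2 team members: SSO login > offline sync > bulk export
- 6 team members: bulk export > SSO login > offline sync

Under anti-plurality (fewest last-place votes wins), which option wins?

SSO login

Last-place votes: SSO login 1, bulk export 12, offline sync 12.
SSO login is ranked last by the fewest voters, so SSO login wins.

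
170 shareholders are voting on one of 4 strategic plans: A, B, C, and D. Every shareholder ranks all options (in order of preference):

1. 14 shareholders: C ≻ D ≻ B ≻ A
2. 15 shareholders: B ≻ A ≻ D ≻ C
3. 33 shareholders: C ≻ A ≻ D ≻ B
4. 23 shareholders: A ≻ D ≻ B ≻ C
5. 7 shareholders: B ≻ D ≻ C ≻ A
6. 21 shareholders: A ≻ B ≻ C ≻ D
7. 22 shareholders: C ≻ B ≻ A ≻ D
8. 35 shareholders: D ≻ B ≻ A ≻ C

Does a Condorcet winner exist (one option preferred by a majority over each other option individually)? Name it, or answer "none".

Checking pairwise contests:
B beats A 93–77.
D beats B 105–65.
A beats C 94–76.
A beats D 114–56.
Every option loses at least one head-to-head, so there is no Condorcet winner.

none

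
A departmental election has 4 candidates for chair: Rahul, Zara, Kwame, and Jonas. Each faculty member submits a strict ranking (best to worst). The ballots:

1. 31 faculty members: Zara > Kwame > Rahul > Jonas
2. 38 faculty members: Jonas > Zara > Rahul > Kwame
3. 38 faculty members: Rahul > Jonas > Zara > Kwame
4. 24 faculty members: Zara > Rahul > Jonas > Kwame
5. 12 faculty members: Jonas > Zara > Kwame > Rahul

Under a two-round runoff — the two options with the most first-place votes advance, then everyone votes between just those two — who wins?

Jonas

Round 1 first-place votes: Rahul 38, Zara 55, Kwame 0, Jonas 50.
Zara and Jonas advance.
Runoff: Zara is preferred to Jonas by 55 voters; Jonas by 88.
Jonas wins the runoff.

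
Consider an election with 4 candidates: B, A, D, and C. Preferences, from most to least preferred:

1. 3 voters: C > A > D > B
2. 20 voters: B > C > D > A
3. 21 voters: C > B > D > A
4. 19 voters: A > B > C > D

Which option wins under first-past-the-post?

C

First-place votes: B 20, A 19, D 0, C 24.
C has the most first-place votes.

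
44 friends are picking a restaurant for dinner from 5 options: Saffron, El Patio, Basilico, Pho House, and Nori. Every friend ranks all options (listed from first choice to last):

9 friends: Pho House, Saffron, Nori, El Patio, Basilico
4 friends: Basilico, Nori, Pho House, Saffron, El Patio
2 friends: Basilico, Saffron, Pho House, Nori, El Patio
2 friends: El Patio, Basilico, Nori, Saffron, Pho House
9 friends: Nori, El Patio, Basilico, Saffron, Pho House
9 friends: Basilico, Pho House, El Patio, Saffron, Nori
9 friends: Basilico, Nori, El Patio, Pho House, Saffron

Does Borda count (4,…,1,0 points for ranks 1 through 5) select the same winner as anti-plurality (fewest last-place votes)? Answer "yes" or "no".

no

Borda — scores: Saffron 57, El Patio 80, Basilico 120, Pho House 84, Nori 99. Winner: Basilico.
Anti-plurality — last-place votes: Saffron 9, El Patio 6, Basilico 9, Pho House 11, Nori 9. Winner: El Patio.
The two methods disagree.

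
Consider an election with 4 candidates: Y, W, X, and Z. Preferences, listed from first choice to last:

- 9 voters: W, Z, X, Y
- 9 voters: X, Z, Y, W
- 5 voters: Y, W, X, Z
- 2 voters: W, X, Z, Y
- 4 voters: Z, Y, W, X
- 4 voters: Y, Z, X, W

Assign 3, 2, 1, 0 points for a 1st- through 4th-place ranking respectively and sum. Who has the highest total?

Z

Y: 9·0 + 9·1 + 5·3 + 2·0 + 4·2 + 4·3 = 44
W: 9·3 + 9·0 + 5·2 + 2·3 + 4·1 + 4·0 = 47
X: 9·1 + 9·3 + 5·1 + 2·2 + 4·0 + 4·1 = 49
Z: 9·2 + 9·2 + 5·0 + 2·1 + 4·3 + 4·2 = 58
Z has the highest Borda score (58).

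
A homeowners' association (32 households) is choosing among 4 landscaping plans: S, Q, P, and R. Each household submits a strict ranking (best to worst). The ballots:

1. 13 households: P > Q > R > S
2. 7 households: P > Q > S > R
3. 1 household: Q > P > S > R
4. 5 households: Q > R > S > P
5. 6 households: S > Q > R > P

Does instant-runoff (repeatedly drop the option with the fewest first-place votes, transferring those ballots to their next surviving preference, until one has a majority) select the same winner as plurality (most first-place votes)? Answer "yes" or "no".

yes

Instant-runoff — R1 S 6, Q 6, P 20, R 0 (P winner). Winner: P.
Plurality — first-place votes: S 6, Q 6, P 20, R 0. Winner: P.
The two methods agree.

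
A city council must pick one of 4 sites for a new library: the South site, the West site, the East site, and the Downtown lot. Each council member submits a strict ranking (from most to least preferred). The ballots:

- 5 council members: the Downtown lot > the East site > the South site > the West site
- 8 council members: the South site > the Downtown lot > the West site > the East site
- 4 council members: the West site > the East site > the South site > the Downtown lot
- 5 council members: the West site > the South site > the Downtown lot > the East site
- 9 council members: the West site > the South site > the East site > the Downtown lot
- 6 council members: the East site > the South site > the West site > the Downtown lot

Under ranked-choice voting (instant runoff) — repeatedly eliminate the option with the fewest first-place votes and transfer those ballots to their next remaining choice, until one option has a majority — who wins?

Round 1: the South site 8, the West site 18, the East site 6, the Downtown lot 5. Eliminate the Downtown lot.
Round 2: the South site 8, the West site 18, the East site 11. Eliminate the South site.
Round 3: the West site 26, the East site 11. The West site has a majority.

the West site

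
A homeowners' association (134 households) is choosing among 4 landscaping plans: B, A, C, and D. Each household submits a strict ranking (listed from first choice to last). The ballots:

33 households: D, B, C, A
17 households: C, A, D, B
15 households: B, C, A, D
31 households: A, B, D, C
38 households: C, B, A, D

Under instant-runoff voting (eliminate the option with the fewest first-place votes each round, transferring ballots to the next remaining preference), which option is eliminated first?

Round 1: B 15, A 31, C 55, D 33. Eliminate B.

B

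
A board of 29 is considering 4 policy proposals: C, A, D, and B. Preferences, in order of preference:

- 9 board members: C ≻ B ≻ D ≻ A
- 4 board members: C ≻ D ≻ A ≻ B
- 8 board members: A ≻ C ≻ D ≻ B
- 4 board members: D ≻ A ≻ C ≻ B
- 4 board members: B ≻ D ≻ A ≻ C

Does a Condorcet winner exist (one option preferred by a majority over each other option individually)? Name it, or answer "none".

Checking pairwise contests:
A beats C 16–13.
D beats A 21–8.
C beats D 21–8.
C beats B 25–4.
Every option loses at least one head-to-head, so there is no Condorcet winner.

none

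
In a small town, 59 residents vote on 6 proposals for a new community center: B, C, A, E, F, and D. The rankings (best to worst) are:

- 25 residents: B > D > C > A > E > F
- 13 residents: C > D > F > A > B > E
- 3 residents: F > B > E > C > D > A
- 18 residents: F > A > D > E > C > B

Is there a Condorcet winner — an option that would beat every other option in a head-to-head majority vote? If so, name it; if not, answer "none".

D vs B: 31–28 for D.
D vs C: 43–16 for D.
D vs A: 41–18 for D.
D vs E: 56–3 for D.
D vs F: 38–21 for D.
D beats every other option head-to-head.

D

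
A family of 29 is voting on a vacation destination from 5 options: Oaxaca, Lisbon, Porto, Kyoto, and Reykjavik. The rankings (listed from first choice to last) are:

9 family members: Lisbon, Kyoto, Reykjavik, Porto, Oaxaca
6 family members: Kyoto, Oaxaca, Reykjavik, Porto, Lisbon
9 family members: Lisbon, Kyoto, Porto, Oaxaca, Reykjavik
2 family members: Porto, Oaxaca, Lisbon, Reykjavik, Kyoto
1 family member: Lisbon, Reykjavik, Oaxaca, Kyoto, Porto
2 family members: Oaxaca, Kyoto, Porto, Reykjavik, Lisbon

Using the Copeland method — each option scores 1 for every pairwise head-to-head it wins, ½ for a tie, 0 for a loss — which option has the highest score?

Lisbon

Oaxaca: beats Reykjavik; loses to Lisbon, Porto, and Kyoto → score 1.
Lisbon: beats Oaxaca, Porto, Kyoto, and Reykjavik → score 4.
Porto: beats Oaxaca; loses to Lisbon, Kyoto, and Reykjavik → score 1.
Kyoto: beats Oaxaca, Porto, and Reykjavik; loses to Lisbon → score 3.
Reykjavik: beats Porto; loses to Oaxaca, Lisbon, and Kyoto → score 1.
Lisbon has the best pairwise record.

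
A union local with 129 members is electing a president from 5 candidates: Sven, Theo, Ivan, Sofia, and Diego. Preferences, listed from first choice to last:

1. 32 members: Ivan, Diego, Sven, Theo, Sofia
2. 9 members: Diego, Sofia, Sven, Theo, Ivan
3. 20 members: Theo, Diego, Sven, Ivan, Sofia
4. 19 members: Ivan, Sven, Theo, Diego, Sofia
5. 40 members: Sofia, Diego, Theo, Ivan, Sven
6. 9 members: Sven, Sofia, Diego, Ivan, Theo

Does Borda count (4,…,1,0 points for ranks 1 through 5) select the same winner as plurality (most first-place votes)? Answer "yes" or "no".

no

Borda — scores: Sven 215, Theo 239, Ivan 273, Sofia 214, Diego 349. Winner: Diego.
Plurality — first-place votes: Sven 9, Theo 20, Ivan 51, Sofia 40, Diego 9. Winner: Ivan.
The two methods disagree.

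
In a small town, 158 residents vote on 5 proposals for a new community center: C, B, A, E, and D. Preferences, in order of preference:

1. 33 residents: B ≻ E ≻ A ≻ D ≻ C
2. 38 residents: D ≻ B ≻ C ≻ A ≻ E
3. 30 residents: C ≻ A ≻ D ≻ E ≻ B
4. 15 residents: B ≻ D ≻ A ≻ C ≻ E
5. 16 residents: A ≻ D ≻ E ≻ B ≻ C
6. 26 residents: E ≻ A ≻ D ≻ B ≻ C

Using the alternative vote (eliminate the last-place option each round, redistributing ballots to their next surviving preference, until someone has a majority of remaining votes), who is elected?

Round 1: C 30, B 48, A 16, E 26, D 38. Eliminate A.
Round 2: C 30, B 48, E 26, D 54. Eliminate E.
Round 3: C 30, B 48, D 80. D has a majority.

D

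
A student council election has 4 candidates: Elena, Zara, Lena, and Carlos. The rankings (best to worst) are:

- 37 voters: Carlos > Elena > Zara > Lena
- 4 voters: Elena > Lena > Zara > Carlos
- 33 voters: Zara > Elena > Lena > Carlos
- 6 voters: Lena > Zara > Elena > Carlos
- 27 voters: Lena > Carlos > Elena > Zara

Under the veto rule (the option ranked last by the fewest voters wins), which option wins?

Last-place votes: Elena 0, Zara 27, Lena 37, Carlos 43.
Elena is ranked last by the fewest voters, so Elena wins.

Elena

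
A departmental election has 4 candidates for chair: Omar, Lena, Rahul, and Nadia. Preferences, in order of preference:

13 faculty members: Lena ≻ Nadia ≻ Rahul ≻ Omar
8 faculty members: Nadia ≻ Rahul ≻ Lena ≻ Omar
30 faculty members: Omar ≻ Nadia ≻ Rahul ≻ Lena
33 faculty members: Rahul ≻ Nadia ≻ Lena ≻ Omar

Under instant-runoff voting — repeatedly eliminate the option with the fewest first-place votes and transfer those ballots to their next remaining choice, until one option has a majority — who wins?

Round 1: Omar 30, Lena 13, Rahul 33, Nadia 8. Eliminate Nadia.
Round 2: Omar 30, Lena 13, Rahul 41. Eliminate Lena.
Round 3: Omar 30, Rahul 54. Rahul has a majority.

Rahul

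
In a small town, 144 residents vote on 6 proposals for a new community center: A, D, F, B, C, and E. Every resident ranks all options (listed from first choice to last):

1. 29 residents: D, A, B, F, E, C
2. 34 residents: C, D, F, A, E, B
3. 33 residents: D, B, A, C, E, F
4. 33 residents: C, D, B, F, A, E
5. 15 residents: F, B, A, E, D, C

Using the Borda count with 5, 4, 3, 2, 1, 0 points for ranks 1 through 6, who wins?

A: 29·4 + 34·2 + 33·3 + 33·1 + 15·3 = 361
D: 29·5 + 34·4 + 33·5 + 33·4 + 15·1 = 593
F: 29·2 + 34·3 + 33·0 + 33·2 + 15·5 = 301
B: 29·3 + 34·0 + 33·4 + 33·3 + 15·4 = 378
C: 29·0 + 34·5 + 33·2 + 33·5 + 15·0 = 401
E: 29·1 + 34·1 + 33·1 + 33·0 + 15·2 = 126
D has the highest Borda score (593).

D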